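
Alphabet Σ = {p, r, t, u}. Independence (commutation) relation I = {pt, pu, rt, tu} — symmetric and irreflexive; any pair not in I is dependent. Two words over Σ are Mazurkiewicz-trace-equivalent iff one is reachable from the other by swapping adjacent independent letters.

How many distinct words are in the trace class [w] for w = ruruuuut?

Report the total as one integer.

8

piece 0:r — minimal
piece 1:u rests on {0:r}
piece 2:r rests on {1:u}
piece 3:u rests on {2:r}
piece 4:u rests on {3:u}
piece 5:u rests on {4:u}
piece 6:u rests on {5:u}
piece 7:t — minimal
minimal pieces: {0:r, 7:t}
ways to finish when only these pieces remain (= sum over removing one remaining piece with nothing left below it):
  1 left: {6}→1  {7}→1
  2 left: {5,6}→1  {6,7}→2
  3 left: {4,5,6}→1  {5,6,7}→3
  4 left: {3,4,5,6}→1  {4,5,6,7}→4
  5 left: {2,3,4,5,6}→1  {3,4,5,6,7}→5
  6 left: {1,2,3,4,5,6}→1  {2,3,4,5,6,7}→6
  placing 0:r first → 7 extensions
  placing 7:t first → 1 extensions
total linear extensions = 8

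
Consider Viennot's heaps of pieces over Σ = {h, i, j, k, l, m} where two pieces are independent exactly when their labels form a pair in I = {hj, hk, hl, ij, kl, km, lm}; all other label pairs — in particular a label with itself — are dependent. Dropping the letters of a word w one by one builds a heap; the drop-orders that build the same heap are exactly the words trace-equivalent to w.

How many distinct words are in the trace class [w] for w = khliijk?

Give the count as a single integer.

0(k) covers ∅
1(h) covers ∅
2(l) covers ∅
3(i) covers 0:k, 1:h, 2:l
4(i) covers 3:i
5(j) covers 0:k, 2:l
6(k) covers 4:i, 5:j
floor of heap: 0:k, 1:h, 2:l
completions by unplaced set U, small U first (add the entries for U minus each lowest piece of U):
  |U|=1: {6}:1
  |U|=2: {4,6}:1  {5,6}:1
  |U|=3: {3,4,6}:1  {4,5,6}:2
  |U|=4: {1,3,4,6}:1  {3,4,5,6}:3
  |U|=5: {0,3,4,5,6}:3  {1,3,4,5,6}:4  {2,3,4,5,6}:3
  start at 0(k): 7
  start at 1(h): 6
  start at 2(l): 7
sum over floor = 20

20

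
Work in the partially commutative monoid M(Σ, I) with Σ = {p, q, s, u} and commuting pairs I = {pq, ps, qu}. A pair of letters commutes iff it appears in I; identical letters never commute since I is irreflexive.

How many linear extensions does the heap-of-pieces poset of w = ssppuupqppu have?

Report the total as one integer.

46

drop 0:s onto floor
drop 1:s onto {0:s}
drop 2:p onto floor
drop 3:p onto {2:p}
drop 4:u onto {1:s, 3:p}
drop 5:u onto {4:u}
drop 6:p onto {5:u}
drop 7:q onto {1:s}
drop 8:p onto {6:p}
drop 9:p onto {8:p}
drop 10:u onto {9:p}
ground layer = {0:s, 2:p}
drop-orders for the pieces not yet dropped (sum over which currently-grounded one goes next):
  1 to go: {7} 1  {10} 1
  2 to go: {7,10} 2  {9,10} 1
  3 to go: {7,9,10} 3  {8,9,10} 1
  4 to go: {6,8,9,10} 1  {7,8,9,10} 4
  5 to go: {5,6,8,9,10} 1  {6,7,8,9,10} 5
  6 to go: {4,5,6,8,9,10} 1  {5,6,7,8,9,10} 6
  7 to go: {3,4,5,6,8,9,10} 1  {4,5,6,7,8,9,10} 7
  8 to go: {1,4,5,6,7,8,9,10} 7  {2,3,4,5,6,8,9,10} 1  {3,4,5,6,7,8,9,10} 8
  9 to go: {0,1,4,5,6,7,8,9,10} 7  {1,3,4,5,6,7,8,9,10} 15  {2,3,4,5,6,7,8,9,10} 9
  if 0:s drops first: 24 orders
  if 2:p drops first: 22 orders
heap linearizations: 46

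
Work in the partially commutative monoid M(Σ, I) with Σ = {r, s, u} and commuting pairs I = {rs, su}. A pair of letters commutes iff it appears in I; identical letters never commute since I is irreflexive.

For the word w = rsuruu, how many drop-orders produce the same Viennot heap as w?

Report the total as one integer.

6

piece 0:r — minimal
piece 1:s — minimal
piece 2:u rests on {0:r}
piece 3:r rests on {2:u}
piece 4:u rests on {3:r}
piece 5:u rests on {4:u}
minimal pieces: {0:r, 1:s}
ways to finish when only these pieces remain (= sum over removing one remaining piece with nothing left below it):
  1 left: {1}→1  {5}→1
  2 left: {1,5}→2  {4,5}→1
  3 left: {1,4,5}→3  {3,4,5}→1
  4 left: {1,3,4,5}→4  {2,3,4,5}→1
  placing 0:r first → 5 extensions
  placing 1:s first → 1 extensions
total linear extensions = 6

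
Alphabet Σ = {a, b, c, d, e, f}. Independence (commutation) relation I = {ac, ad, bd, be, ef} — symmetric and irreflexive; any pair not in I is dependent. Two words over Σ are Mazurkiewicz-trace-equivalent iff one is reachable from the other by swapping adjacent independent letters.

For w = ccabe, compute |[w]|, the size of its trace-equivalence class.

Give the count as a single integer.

#0=c has no predecessor
#1=c depends on [0:c]
#2=a has no predecessor
#3=b depends on [1:c, 2:a]
#4=e depends on [1:c, 2:a]
sources: [0:c, 2:a]
N(rest) = Σ N(rest − s) over sources s of rest; N(one piece) = 1:
  size 1 → [3]=1  [4]=1
  size 2 → [3,4]=2
  size 3 → [1,3,4]=2  [2,3,4]=2
  first=0(c) contributes 4
  first=2(a) contributes 2
|[w]| = 6

6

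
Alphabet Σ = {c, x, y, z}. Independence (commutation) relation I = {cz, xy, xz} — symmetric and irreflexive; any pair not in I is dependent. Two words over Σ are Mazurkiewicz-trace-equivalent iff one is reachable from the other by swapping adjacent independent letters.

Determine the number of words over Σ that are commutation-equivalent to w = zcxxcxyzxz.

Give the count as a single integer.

55

0(z) covers ∅
1(c) covers ∅
2(x) covers 1:c
3(x) covers 2:x
4(c) covers 3:x
5(x) covers 4:c
6(y) covers 0:z, 4:c
7(z) covers 6:y
8(x) covers 5:x
9(z) covers 7:z
floor of heap: 0:z, 1:c
completions by unplaced set U, small U first (add the entries for U minus each lowest piece of U):
  |U|=1: {8}:1  {9}:1
  |U|=2: {5,8}:1  {7,9}:1  {8,9}:2
  |U|=3: {5,8,9}:3  {6,7,9}:1  {7,8,9}:3
  |U|=4: {0,6,7,9}:1  {5,7,8,9}:6  {6,7,8,9}:4
  |U|=5: {0,6,7,8,9}:5  {5,6,7,8,9}:10
  |U|=6: {0,5,6,7,8,9}:15  {4,5,6,7,8,9}:10
  |U|=7: {0,4,5,6,7,8,9}:25  {3,4,5,6,7,8,9}:10
  |U|=8: {0,3,4,5,6,7,8,9}:35  {2,3,4,5,6,7,8,9}:10
  start at 0(z): 10
  start at 1(c): 45
sum over floor = 55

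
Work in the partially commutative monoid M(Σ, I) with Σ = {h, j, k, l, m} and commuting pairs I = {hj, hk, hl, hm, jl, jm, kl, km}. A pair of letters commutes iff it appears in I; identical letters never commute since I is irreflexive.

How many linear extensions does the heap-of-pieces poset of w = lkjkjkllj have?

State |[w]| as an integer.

84

#0=l has no predecessor
#1=k has no predecessor
#2=j depends on [1:k]
#3=k depends on [2:j]
#4=j depends on [3:k]
#5=k depends on [4:j]
#6=l depends on [0:l]
#7=l depends on [6:l]
#8=j depends on [5:k]
sources: [0:l, 1:k]
N(rest) = Σ N(rest − s) over sources s of rest; N(one piece) = 1:
  size 1 → [7]=1  [8]=1
  size 2 → [5,8]=1  [6,7]=1  [7,8]=2
  size 3 → [0,6,7]=1  [4,5,8]=1  [5,7,8]=3  [6,7,8]=3
  size 4 → [0,6,7,8]=4  [3,4,5,8]=1  [4,5,7,8]=4  [5,6,7,8]=6
  size 5 → [0,5,6,7,8]=10  [2,3,4,5,8]=1  [3,4,5,7,8]=5  [4,5,6,7,8]=10
  size 6 → [0,4,5,6,7,8]=20  [1,2,3,4,5,8]=1  [2,3,4,5,7,8]=6  [3,4,5,6,7,8]=15
  size 7 → [0,3,4,5,6,7,8]=35  [1,2,3,4,5,7,8]=7  [2,3,4,5,6,7,8]=21
  first=0(l) contributes 28
  first=1(k) contributes 56
|[w]| = 84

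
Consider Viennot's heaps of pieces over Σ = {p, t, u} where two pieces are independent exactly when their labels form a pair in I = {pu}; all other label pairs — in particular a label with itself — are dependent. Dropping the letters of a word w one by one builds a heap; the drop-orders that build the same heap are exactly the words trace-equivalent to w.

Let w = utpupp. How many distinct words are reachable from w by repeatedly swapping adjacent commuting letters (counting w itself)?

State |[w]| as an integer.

0(u) covers ∅
1(t) covers 0:u
2(p) covers 1:t
3(u) covers 1:t
4(p) covers 2:p
5(p) covers 4:p
floor of heap: 0:u
completions by unplaced set U, small U first (add the entries for U minus each lowest piece of U):
  |U|=1: {3}:1  {5}:1
  |U|=2: {3,5}:2  {4,5}:1
  |U|=3: {2,4,5}:1  {3,4,5}:3
  |U|=4: {2,3,4,5}:4
  start at 0(u): 4

4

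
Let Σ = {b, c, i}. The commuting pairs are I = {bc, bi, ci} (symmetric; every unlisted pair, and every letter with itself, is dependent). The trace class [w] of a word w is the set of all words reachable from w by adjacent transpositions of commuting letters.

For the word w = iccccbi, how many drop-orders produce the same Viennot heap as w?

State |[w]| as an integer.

drop 0:i onto floor
drop 1:c onto floor
drop 2:c onto {1:c}
drop 3:c onto {2:c}
drop 4:c onto {3:c}
drop 5:b onto floor
drop 6:i onto {0:i}
ground layer = {0:i, 1:c, 5:b}
drop-orders for the pieces not yet dropped (sum over which currently-grounded one goes next):
  1 to go: {4} 1  {5} 1  {6} 1
  2 to go: {0,6} 1  {3,4} 1  {4,5} 2  {4,6} 2  {5,6} 2
  3 to go: {0,4,6} 3  {0,5,6} 3  {2,3,4} 1  {3,4,5} 3  {3,4,6} 3  {4,5,6} 6
  4 to go: {0,3,4,6} 6  {0,4,5,6} 12  {1,2,3,4} 1  {2,3,4,5} 4  {2,3,4,6} 4  {3,4,5,6} 12
  5 to go: {0,2,3,4,6} 10  {0,3,4,5,6} 30  {1,2,3,4,5} 5  {1,2,3,4,6} 5  {2,3,4,5,6} 20
  if 0:i drops first: 30 orders
  if 1:c drops first: 60 orders
  if 5:b drops first: 15 orders
heap linearizations: 105

105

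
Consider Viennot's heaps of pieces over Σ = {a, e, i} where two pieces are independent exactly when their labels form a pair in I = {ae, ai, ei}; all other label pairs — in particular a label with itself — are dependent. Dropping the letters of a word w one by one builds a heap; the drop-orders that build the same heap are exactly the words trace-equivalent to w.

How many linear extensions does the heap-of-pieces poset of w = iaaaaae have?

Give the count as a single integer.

piece 0:i — minimal
piece 1:a — minimal
piece 2:a rests on {1:a}
piece 3:a rests on {2:a}
piece 4:a rests on {3:a}
piece 5:a rests on {4:a}
piece 6:e — minimal
minimal pieces: {0:i, 1:a, 6:e}
ways to finish when only these pieces remain (= sum over removing one remaining piece with nothing left below it):
  1 left: {0}→1  {5}→1  {6}→1
  2 left: {0,5}→2  {0,6}→2  {4,5}→1  {5,6}→2
  3 left: {0,4,5}→3  {0,5,6}→6  {3,4,5}→1  {4,5,6}→3
  4 left: {0,3,4,5}→4  {0,4,5,6}→12  {2,3,4,5}→1  {3,4,5,6}→4
  5 left: {0,2,3,4,5}→5  {0,3,4,5,6}→20  {1,2,3,4,5}→1  {2,3,4,5,6}→5
  placing 0:i first → 6 extensions
  placing 1:a first → 30 extensions
  placing 6:e first → 6 extensions
total linear extensions = 42

42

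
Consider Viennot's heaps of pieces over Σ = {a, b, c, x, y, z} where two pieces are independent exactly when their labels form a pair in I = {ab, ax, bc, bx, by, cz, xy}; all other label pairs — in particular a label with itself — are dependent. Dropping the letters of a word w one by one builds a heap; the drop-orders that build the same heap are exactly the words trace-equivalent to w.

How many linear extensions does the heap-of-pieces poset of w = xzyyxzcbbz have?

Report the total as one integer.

15

#0=x has no predecessor
#1=z depends on [0:x]
#2=y depends on [1:z]
#3=y depends on [2:y]
#4=x depends on [1:z]
#5=z depends on [3:y, 4:x]
#6=c depends on [3:y, 4:x]
#7=b depends on [5:z]
#8=b depends on [7:b]
#9=z depends on [8:b]
sources: [0:x]
N(rest) = Σ N(rest − s) over sources s of rest; N(one piece) = 1:
  size 1 → [6]=1  [9]=1
  size 2 → [6,9]=2  [8,9]=1
  size 3 → [6,8,9]=3  [7,8,9]=1
  size 4 → [5,7,8,9]=1  [6,7,8,9]=4
  size 5 → [5,6,7,8,9]=5
  size 6 → [3,5,6,7,8,9]=5  [4,5,6,7,8,9]=5
  size 7 → [2,3,5,6,7,8,9]=5  [3,4,5,6,7,8,9]=10
  size 8 → [2,3,4,5,6,7,8,9]=15
  first=0(x) contributes 15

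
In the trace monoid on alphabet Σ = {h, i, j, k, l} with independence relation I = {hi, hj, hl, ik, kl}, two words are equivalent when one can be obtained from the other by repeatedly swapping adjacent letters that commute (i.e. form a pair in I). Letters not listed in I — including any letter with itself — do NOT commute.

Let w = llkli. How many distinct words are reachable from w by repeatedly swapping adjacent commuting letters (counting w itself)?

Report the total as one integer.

5

drop 0:l onto floor
drop 1:l onto {0:l}
drop 2:k onto floor
drop 3:l onto {1:l}
drop 4:i onto {3:l}
ground layer = {0:l, 2:k}
drop-orders for the pieces not yet dropped (sum over which currently-grounded one goes next):
  1 to go: {2} 1  {4} 1
  2 to go: {2,4} 2  {3,4} 1
  3 to go: {1,3,4} 1  {2,3,4} 3
  if 0:l drops first: 4 orders
  if 2:k drops first: 1 orders
heap linearizations: 5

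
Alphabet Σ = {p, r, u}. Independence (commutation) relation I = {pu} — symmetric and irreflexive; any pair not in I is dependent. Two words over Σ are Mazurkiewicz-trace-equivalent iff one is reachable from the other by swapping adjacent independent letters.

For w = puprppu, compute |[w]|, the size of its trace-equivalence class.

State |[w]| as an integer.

9

drop 0:p onto floor
drop 1:u onto floor
drop 2:p onto {0:p}
drop 3:r onto {1:u, 2:p}
drop 4:p onto {3:r}
drop 5:p onto {4:p}
drop 6:u onto {3:r}
ground layer = {0:p, 1:u}
drop-orders for the pieces not yet dropped (sum over which currently-grounded one goes next):
  1 to go: {5} 1  {6} 1
  2 to go: {4,5} 1  {5,6} 2
  3 to go: {4,5,6} 3
  4 to go: {3,4,5,6} 3
  5 to go: {1,3,4,5,6} 3  {2,3,4,5,6} 3
  if 0:p drops first: 6 orders
  if 1:u drops first: 3 orders
heap linearizations: 9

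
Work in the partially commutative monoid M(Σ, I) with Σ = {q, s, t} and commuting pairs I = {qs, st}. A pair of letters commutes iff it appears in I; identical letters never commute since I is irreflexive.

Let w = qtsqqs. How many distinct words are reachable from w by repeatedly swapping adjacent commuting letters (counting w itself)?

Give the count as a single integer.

15

0(q) covers ∅
1(t) covers 0:q
2(s) covers ∅
3(q) covers 1:t
4(q) covers 3:q
5(s) covers 2:s
floor of heap: 0:q, 2:s
completions by unplaced set U, small U first (add the entries for U minus each lowest piece of U):
  |U|=1: {4}:1  {5}:1
  |U|=2: {2,5}:1  {3,4}:1  {4,5}:2
  |U|=3: {1,3,4}:1  {2,4,5}:3  {3,4,5}:3
  |U|=4: {0,1,3,4}:1  {1,3,4,5}:4  {2,3,4,5}:6
  start at 0(q): 10
  start at 2(s): 5
sum over floor = 15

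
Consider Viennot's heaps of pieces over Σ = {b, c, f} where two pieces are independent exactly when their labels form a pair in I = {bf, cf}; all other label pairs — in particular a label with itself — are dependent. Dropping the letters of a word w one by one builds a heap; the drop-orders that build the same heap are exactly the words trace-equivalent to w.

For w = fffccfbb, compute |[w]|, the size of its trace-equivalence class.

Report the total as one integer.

70

drop 0:f onto floor
drop 1:f onto {0:f}
drop 2:f onto {1:f}
drop 3:c onto floor
drop 4:c onto {3:c}
drop 5:f onto {2:f}
drop 6:b onto {4:c}
drop 7:b onto {6:b}
ground layer = {0:f, 3:c}
drop-orders for the pieces not yet dropped (sum over which currently-grounded one goes next):
  1 to go: {5} 1  {7} 1
  2 to go: {2,5} 1  {5,7} 2  {6,7} 1
  3 to go: {1,2,5} 1  {2,5,7} 3  {4,6,7} 1  {5,6,7} 3
  4 to go: {0,1,2,5} 1  {1,2,5,7} 4  {2,5,6,7} 6  {3,4,6,7} 1  {4,5,6,7} 4
  5 to go: {0,1,2,5,7} 5  {1,2,5,6,7} 10  {2,4,5,6,7} 10  {3,4,5,6,7} 5
  6 to go: {0,1,2,5,6,7} 15  {1,2,4,5,6,7} 20  {2,3,4,5,6,7} 15
  if 0:f drops first: 35 orders
  if 3:c drops first: 35 orders
heap linearizations: 70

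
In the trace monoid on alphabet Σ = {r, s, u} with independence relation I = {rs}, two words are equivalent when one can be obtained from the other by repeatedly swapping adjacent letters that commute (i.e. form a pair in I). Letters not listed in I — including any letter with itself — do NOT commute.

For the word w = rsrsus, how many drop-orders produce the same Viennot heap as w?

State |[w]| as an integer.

6

drop 0:r onto floor
drop 1:s onto floor
drop 2:r onto {0:r}
drop 3:s onto {1:s}
drop 4:u onto {2:r, 3:s}
drop 5:s onto {4:u}
ground layer = {0:r, 1:s}
drop-orders for the pieces not yet dropped (sum over which currently-grounded one goes next):
  1 to go: {5} 1
  2 to go: {4,5} 1
  3 to go: {2,4,5} 1  {3,4,5} 1
  4 to go: {0,2,4,5} 1  {1,3,4,5} 1  {2,3,4,5} 2
  if 0:r drops first: 3 orders
  if 1:s drops first: 3 orders
heap linearizations: 6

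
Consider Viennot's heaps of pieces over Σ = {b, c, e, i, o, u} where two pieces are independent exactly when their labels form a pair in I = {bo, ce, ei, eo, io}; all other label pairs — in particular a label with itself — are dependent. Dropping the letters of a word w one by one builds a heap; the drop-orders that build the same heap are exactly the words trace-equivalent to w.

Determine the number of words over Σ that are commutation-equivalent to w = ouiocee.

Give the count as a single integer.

#0=o has no predecessor
#1=u depends on [0:o]
#2=i depends on [1:u]
#3=o depends on [1:u]
#4=c depends on [2:i, 3:o]
#5=e depends on [1:u]
#6=e depends on [5:e]
sources: [0:o]
N(rest) = Σ N(rest − s) over sources s of rest; N(one piece) = 1:
  size 1 → [4]=1  [6]=1
  size 2 → [2,4]=1  [3,4]=1  [4,6]=2  [5,6]=1
  size 3 → [2,3,4]=2  [2,4,6]=3  [3,4,6]=3  [4,5,6]=3
  size 4 → [2,3,4,6]=8  [2,4,5,6]=6  [3,4,5,6]=6
  size 5 → [2,3,4,5,6]=20
  first=0(o) contributes 20

20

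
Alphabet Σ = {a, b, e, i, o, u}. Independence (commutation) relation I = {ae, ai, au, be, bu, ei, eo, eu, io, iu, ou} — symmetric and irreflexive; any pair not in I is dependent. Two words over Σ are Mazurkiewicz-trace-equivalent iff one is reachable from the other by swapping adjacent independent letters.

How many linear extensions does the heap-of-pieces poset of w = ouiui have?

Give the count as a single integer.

30

#0=o has no predecessor
#1=u has no predecessor
#2=i has no predecessor
#3=u depends on [1:u]
#4=i depends on [2:i]
sources: [0:o, 1:u, 2:i]
N(rest) = Σ N(rest − s) over sources s of rest; N(one piece) = 1:
  size 1 → [0]=1  [3]=1  [4]=1
  size 2 → [0,3]=2  [0,4]=2  [1,3]=1  [2,4]=1  [3,4]=2
  size 3 → [0,1,3]=3  [0,2,4]=3  [0,3,4]=6  [1,3,4]=3  [2,3,4]=3
  first=0(o) contributes 6
  first=1(u) contributes 12
  first=2(i) contributes 12
|[w]| = 30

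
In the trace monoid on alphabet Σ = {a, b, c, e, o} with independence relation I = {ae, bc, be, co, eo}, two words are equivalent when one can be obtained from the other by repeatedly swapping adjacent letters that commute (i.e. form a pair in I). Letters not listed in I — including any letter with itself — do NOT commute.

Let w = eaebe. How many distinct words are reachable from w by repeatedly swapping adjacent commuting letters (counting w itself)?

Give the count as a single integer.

#0=e has no predecessor
#1=a has no predecessor
#2=e depends on [0:e]
#3=b depends on [1:a]
#4=e depends on [2:e]
sources: [0:e, 1:a]
N(rest) = Σ N(rest − s) over sources s of rest; N(one piece) = 1:
  size 1 → [3]=1  [4]=1
  size 2 → [1,3]=1  [2,4]=1  [3,4]=2
  size 3 → [0,2,4]=1  [1,3,4]=3  [2,3,4]=3
  first=0(e) contributes 6
  first=1(a) contributes 4
|[w]| = 10

10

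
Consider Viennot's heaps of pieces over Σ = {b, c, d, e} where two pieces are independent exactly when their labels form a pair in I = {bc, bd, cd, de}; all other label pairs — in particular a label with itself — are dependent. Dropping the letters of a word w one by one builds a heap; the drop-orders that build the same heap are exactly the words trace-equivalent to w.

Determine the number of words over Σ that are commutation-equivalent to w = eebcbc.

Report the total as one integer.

piece 0:e — minimal
piece 1:e rests on {0:e}
piece 2:b rests on {1:e}
piece 3:c rests on {1:e}
piece 4:b rests on {2:b}
piece 5:c rests on {3:c}
minimal pieces: {0:e}
ways to finish when only these pieces remain (= sum over removing one remaining piece with nothing left below it):
  1 left: {4}→1  {5}→1
  2 left: {2,4}→1  {3,5}→1  {4,5}→2
  3 left: {2,4,5}→3  {3,4,5}→3
  4 left: {2,3,4,5}→6
  placing 0:e first → 6 extensions

6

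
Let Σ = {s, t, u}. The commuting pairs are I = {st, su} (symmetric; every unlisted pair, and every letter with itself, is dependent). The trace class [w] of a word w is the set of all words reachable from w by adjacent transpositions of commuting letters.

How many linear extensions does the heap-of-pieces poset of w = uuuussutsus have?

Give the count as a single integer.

#0=u has no predecessor
#1=u depends on [0:u]
#2=u depends on [1:u]
#3=u depends on [2:u]
#4=s has no predecessor
#5=s depends on [4:s]
#6=u depends on [3:u]
#7=t depends on [6:u]
#8=s depends on [5:s]
#9=u depends on [7:t]
#10=s depends on [8:s]
sources: [0:u, 4:s]
N(rest) = Σ N(rest − s) over sources s of rest; N(one piece) = 1:
  size 1 → [9]=1  [10]=1
  size 2 → [7,9]=1  [8,10]=1  [9,10]=2
  size 3 → [5,8,10]=1  [6,7,9]=1  [7,9,10]=3  [8,9,10]=3
  size 4 → [3,6,7,9]=1  [4,5,8,10]=1  [5,8,9,10]=4  [6,7,9,10]=4  [7,8,9,10]=6
  size 5 → [2,3,6,7,9]=1  [3,6,7,9,10]=5  [4,5,8,9,10]=5  [5,7,8,9,10]=10  [6,7,8,9,10]=10
  size 6 → [1,2,3,6,7,9]=1  [2,3,6,7,9,10]=6  [3,6,7,8,9,10]=15  [4,5,7,8,9,10]=15  [5,6,7,8,9,10]=20
  size 7 → [0,1,2,3,6,7,9]=1  [1,2,3,6,7,9,10]=7  [2,3,6,7,8,9,10]=21  [3,5,6,7,8,9,10]=35  [4,5,6,7,8,9,10]=35
  size 8 → [0,1,2,3,6,7,9,10]=8  [1,2,3,6,7,8,9,10]=28  [2,3,5,6,7,8,9,10]=56  [3,4,5,6,7,8,9,10]=70
  size 9 → [0,1,2,3,6,7,8,9,10]=36  [1,2,3,5,6,7,8,9,10]=84  [2,3,4,5,6,7,8,9,10]=126
  first=0(u) contributes 210
  first=4(s) contributes 120
|[w]| = 330

330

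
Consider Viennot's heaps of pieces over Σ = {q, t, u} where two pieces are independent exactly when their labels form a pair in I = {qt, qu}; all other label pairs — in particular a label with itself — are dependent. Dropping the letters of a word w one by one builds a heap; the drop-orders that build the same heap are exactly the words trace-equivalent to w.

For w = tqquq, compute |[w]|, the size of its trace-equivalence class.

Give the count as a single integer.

#0=t has no predecessor
#1=q has no predecessor
#2=q depends on [1:q]
#3=u depends on [0:t]
#4=q depends on [2:q]
sources: [0:t, 1:q]
N(rest) = Σ N(rest − s) over sources s of rest; N(one piece) = 1:
  size 1 → [3]=1  [4]=1
  size 2 → [0,3]=1  [2,4]=1  [3,4]=2
  size 3 → [0,3,4]=3  [1,2,4]=1  [2,3,4]=3
  first=0(t) contributes 4
  first=1(q) contributes 6
|[w]| = 10

10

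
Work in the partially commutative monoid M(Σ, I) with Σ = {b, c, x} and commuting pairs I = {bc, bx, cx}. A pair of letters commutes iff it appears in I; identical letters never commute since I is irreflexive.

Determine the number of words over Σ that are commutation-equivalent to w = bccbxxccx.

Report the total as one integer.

1260

0(b) covers ∅
1(c) covers ∅
2(c) covers 1:c
3(b) covers 0:b
4(x) covers ∅
5(x) covers 4:x
6(c) covers 2:c
7(c) covers 6:c
8(x) covers 5:x
floor of heap: 0:b, 1:c, 4:x
completions by unplaced set U, small U first (add the entries for U minus each lowest piece of U):
  |U|=1: {3}:1  {7}:1  {8}:1
  |U|=2: {0,3}:1  {3,7}:2  {3,8}:2  {5,8}:1  {6,7}:1  {7,8}:2
  |U|=3: {0,3,7}:3  {0,3,8}:3  {2,6,7}:1  {3,5,8}:3  {3,6,7}:3  {3,7,8}:6  {4,5,8}:1  {5,7,8}:3  {6,7,8}:3
  |U|=4: {0,3,5,8}:6  {0,3,6,7}:6  {0,3,7,8}:12  {1,2,6,7}:1  {2,3,6,7}:4  {2,6,7,8}:4  {3,4,5,8}:4  {3,5,7,8}:12  {3,6,7,8}:12  {4,5,7,8}:4  {5,6,7,8}:6
  |U|=5: {0,2,3,6,7}:10  {0,3,4,5,8}:10  {0,3,5,7,8}:30  {0,3,6,7,8}:30  {1,2,3,6,7}:5  {1,2,6,7,8}:5  {2,3,6,7,8}:20  {2,5,6,7,8}:10  {3,4,5,7,8}:20  {3,5,6,7,8}:30  {4,5,6,7,8}:10
  |U|=6: {0,1,2,3,6,7}:15  {0,2,3,6,7,8}:60  {0,3,4,5,7,8}:60  {0,3,5,6,7,8}:90  {1,2,3,6,7,8}:30  {1,2,5,6,7,8}:15  {2,3,5,6,7,8}:60  {2,4,5,6,7,8}:20  {3,4,5,6,7,8}:60
  |U|=7: {0,1,2,3,6,7,8}:105  {0,2,3,5,6,7,8}:210  {0,3,4,5,6,7,8}:210  {1,2,3,5,6,7,8}:105  {1,2,4,5,6,7,8}:35  {2,3,4,5,6,7,8}:140
  start at 0(b): 280
  start at 1(c): 560
  start at 4(x): 420
sum over floor = 1260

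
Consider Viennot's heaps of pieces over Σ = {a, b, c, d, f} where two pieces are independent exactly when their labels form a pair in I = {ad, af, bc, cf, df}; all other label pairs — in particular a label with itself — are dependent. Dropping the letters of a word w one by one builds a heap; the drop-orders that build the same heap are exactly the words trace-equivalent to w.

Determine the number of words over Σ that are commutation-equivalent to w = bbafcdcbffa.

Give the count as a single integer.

0(b) covers ∅
1(b) covers 0:b
2(a) covers 1:b
3(f) covers 1:b
4(c) covers 2:a
5(d) covers 4:c
6(c) covers 5:d
7(b) covers 3:f, 5:d
8(f) covers 7:b
9(f) covers 8:f
10(a) covers 6:c, 7:b
floor of heap: 0:b
completions by unplaced set U, small U first (add the entries for U minus each lowest piece of U):
  |U|=1: {9}:1  {10}:1
  |U|=2: {6,10}:1  {8,9}:1  {9,10}:2
  |U|=3: {6,9,10}:3  {8,9,10}:3
  |U|=4: {6,8,9,10}:6  {7,8,9,10}:3
  |U|=5: {3,7,8,9,10}:3  {6,7,8,9,10}:9
  |U|=6: {3,6,7,8,9,10}:12  {5,6,7,8,9,10}:9
  |U|=7: {3,5,6,7,8,9,10}:21  {4,5,6,7,8,9,10}:9
  |U|=8: {2,4,5,6,7,8,9,10}:9  {3,4,5,6,7,8,9,10}:30
  |U|=9: {2,3,4,5,6,7,8,9,10}:39
  start at 0(b): 39

39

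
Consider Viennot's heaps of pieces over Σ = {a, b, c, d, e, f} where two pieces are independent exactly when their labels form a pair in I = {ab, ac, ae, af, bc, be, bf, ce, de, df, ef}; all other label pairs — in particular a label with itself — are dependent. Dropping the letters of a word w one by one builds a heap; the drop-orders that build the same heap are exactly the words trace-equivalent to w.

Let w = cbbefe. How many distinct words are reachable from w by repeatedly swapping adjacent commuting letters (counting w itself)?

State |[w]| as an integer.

90

drop 0:c onto floor
drop 1:b onto floor
drop 2:b onto {1:b}
drop 3:e onto floor
drop 4:f onto {0:c}
drop 5:e onto {3:e}
ground layer = {0:c, 1:b, 3:e}
drop-orders for the pieces not yet dropped (sum over which currently-grounded one goes next):
  1 to go: {2} 1  {4} 1  {5} 1
  2 to go: {0,4} 1  {1,2} 1  {2,4} 2  {2,5} 2  {3,5} 1  {4,5} 2
  3 to go: {0,2,4} 3  {0,4,5} 3  {1,2,4} 3  {1,2,5} 3  {2,3,5} 3  {2,4,5} 6  {3,4,5} 3
  4 to go: {0,1,2,4} 6  {0,2,4,5} 12  {0,3,4,5} 6  {1,2,3,5} 6  {1,2,4,5} 12  {2,3,4,5} 12
  if 0:c drops first: 30 orders
  if 1:b drops first: 30 orders
  if 3:e drops first: 30 orders
heap linearizations: 90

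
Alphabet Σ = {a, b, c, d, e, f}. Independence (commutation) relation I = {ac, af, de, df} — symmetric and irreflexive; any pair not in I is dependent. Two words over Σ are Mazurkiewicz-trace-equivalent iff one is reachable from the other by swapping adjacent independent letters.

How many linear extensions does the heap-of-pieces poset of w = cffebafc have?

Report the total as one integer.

3

drop 0:c onto floor
drop 1:f onto {0:c}
drop 2:f onto {1:f}
drop 3:e onto {2:f}
drop 4:b onto {3:e}
drop 5:a onto {4:b}
drop 6:f onto {4:b}
drop 7:c onto {6:f}
ground layer = {0:c}
drop-orders for the pieces not yet dropped (sum over which currently-grounded one goes next):
  1 to go: {5} 1  {7} 1
  2 to go: {5,7} 2  {6,7} 1
  3 to go: {5,6,7} 3
  4 to go: {4,5,6,7} 3
  5 to go: {3,4,5,6,7} 3
  6 to go: {2,3,4,5,6,7} 3
  if 0:c drops first: 3 orders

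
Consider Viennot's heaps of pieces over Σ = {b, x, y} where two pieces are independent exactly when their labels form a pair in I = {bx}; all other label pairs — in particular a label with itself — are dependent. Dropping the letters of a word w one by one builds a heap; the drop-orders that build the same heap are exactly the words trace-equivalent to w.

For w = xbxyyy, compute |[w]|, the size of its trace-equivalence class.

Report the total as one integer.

#0=x has no predecessor
#1=b has no predecessor
#2=x depends on [0:x]
#3=y depends on [1:b, 2:x]
#4=y depends on [3:y]
#5=y depends on [4:y]
sources: [0:x, 1:b]
N(rest) = Σ N(rest − s) over sources s of rest; N(one piece) = 1:
  size 1 → [5]=1
  size 2 → [4,5]=1
  size 3 → [3,4,5]=1
  size 4 → [1,3,4,5]=1  [2,3,4,5]=1
  first=0(x) contributes 2
  first=1(b) contributes 1
|[w]| = 3

3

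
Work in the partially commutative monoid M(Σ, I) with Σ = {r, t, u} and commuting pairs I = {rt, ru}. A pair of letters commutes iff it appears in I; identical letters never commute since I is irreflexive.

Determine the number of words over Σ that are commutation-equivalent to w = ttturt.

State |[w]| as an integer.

6

#0=t has no predecessor
#1=t depends on [0:t]
#2=t depends on [1:t]
#3=u depends on [2:t]
#4=r has no predecessor
#5=t depends on [3:u]
sources: [0:t, 4:r]
N(rest) = Σ N(rest − s) over sources s of rest; N(one piece) = 1:
  size 1 → [4]=1  [5]=1
  size 2 → [3,5]=1  [4,5]=2
  size 3 → [2,3,5]=1  [3,4,5]=3
  size 4 → [1,2,3,5]=1  [2,3,4,5]=4
  first=0(t) contributes 5
  first=4(r) contributes 1
|[w]| = 6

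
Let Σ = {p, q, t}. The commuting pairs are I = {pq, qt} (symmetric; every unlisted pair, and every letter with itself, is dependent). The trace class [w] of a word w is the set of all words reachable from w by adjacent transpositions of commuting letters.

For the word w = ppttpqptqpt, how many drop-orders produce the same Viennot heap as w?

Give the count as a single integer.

55

0(p) covers ∅
1(p) covers 0:p
2(t) covers 1:p
3(t) covers 2:t
4(p) covers 3:t
5(q) covers ∅
6(p) covers 4:p
7(t) covers 6:p
8(q) covers 5:q
9(p) covers 7:t
10(t) covers 9:p
floor of heap: 0:p, 5:q
completions by unplaced set U, small U first (add the entries for U minus each lowest piece of U):
  |U|=1: {8}:1  {10}:1
  |U|=2: {5,8}:1  {8,10}:2  {9,10}:1
  |U|=3: {5,8,10}:3  {7,9,10}:1  {8,9,10}:3
  |U|=4: {5,8,9,10}:6  {6,7,9,10}:1  {7,8,9,10}:4
  |U|=5: {4,6,7,9,10}:1  {5,7,8,9,10}:10  {6,7,8,9,10}:5
  |U|=6: {3,4,6,7,9,10}:1  {4,6,7,8,9,10}:6  {5,6,7,8,9,10}:15
  |U|=7: {2,3,4,6,7,9,10}:1  {3,4,6,7,8,9,10}:7  {4,5,6,7,8,9,10}:21
  |U|=8: {1,2,3,4,6,7,9,10}:1  {2,3,4,6,7,8,9,10}:8  {3,4,5,6,7,8,9,10}:28
  |U|=9: {0,1,2,3,4,6,7,9,10}:1  {1,2,3,4,6,7,8,9,10}:9  {2,3,4,5,6,7,8,9,10}:36
  start at 0(p): 45
  start at 5(q): 10
sum over floor = 55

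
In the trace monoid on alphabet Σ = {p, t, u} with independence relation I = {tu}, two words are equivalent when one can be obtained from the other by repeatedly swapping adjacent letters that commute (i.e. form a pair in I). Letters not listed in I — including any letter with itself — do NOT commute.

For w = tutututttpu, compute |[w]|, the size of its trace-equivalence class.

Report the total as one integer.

84

0(t) covers ∅
1(u) covers ∅
2(t) covers 0:t
3(u) covers 1:u
4(t) covers 2:t
5(u) covers 3:u
6(t) covers 4:t
7(t) covers 6:t
8(t) covers 7:t
9(p) covers 5:u, 8:t
10(u) covers 9:p
floor of heap: 0:t, 1:u
completions by unplaced set U, small U first (add the entries for U minus each lowest piece of U):
  |U|=1: {10}:1
  |U|=2: {9,10}:1
  |U|=3: {5,9,10}:1  {8,9,10}:1
  |U|=4: {3,5,9,10}:1  {5,8,9,10}:2  {7,8,9,10}:1
  |U|=5: {1,3,5,9,10}:1  {3,5,8,9,10}:3  {5,7,8,9,10}:3  {6,7,8,9,10}:1
  |U|=6: {1,3,5,8,9,10}:4  {3,5,7,8,9,10}:6  {4,6,7,8,9,10}:1  {5,6,7,8,9,10}:4
  |U|=7: {1,3,5,7,8,9,10}:10  {2,4,6,7,8,9,10}:1  {3,5,6,7,8,9,10}:10  {4,5,6,7,8,9,10}:5
  |U|=8: {0,2,4,6,7,8,9,10}:1  {1,3,5,6,7,8,9,10}:20  {2,4,5,6,7,8,9,10}:6  {3,4,5,6,7,8,9,10}:15
  |U|=9: {0,2,4,5,6,7,8,9,10}:7  {1,3,4,5,6,7,8,9,10}:35  {2,3,4,5,6,7,8,9,10}:21
  start at 0(t): 56
  start at 1(u): 28
sum over floor = 84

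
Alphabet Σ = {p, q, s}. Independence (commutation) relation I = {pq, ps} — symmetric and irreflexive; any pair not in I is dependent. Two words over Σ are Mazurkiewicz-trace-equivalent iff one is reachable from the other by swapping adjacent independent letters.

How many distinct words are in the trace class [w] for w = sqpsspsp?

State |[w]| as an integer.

#0=s has no predecessor
#1=q depends on [0:s]
#2=p has no predecessor
#3=s depends on [1:q]
#4=s depends on [3:s]
#5=p depends on [2:p]
#6=s depends on [4:s]
#7=p depends on [5:p]
sources: [0:s, 2:p]
N(rest) = Σ N(rest − s) over sources s of rest; N(one piece) = 1:
  size 1 → [6]=1  [7]=1
  size 2 → [4,6]=1  [5,7]=1  [6,7]=2
  size 3 → [2,5,7]=1  [3,4,6]=1  [4,6,7]=3  [5,6,7]=3
  size 4 → [1,3,4,6]=1  [2,5,6,7]=4  [3,4,6,7]=4  [4,5,6,7]=6
  size 5 → [0,1,3,4,6]=1  [1,3,4,6,7]=5  [2,4,5,6,7]=10  [3,4,5,6,7]=10
  size 6 → [0,1,3,4,6,7]=6  [1,3,4,5,6,7]=15  [2,3,4,5,6,7]=20
  first=0(s) contributes 35
  first=2(p) contributes 21
|[w]| = 56

56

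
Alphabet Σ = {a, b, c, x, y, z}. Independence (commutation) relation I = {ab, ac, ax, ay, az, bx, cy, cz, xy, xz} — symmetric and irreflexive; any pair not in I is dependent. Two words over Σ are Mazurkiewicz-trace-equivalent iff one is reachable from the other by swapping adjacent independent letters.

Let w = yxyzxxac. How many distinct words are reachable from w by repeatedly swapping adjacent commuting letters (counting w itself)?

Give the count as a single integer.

280

0(y) covers ∅
1(x) covers ∅
2(y) covers 0:y
3(z) covers 2:y
4(x) covers 1:x
5(x) covers 4:x
6(a) covers ∅
7(c) covers 5:x
floor of heap: 0:y, 1:x, 6:a
completions by unplaced set U, small U first (add the entries for U minus each lowest piece of U):
  |U|=1: {3}:1  {6}:1  {7}:1
  |U|=2: {2,3}:1  {3,6}:2  {3,7}:2  {5,7}:1  {6,7}:2
  |U|=3: {0,2,3}:1  {2,3,6}:3  {2,3,7}:3  {3,5,7}:3  {3,6,7}:6  {4,5,7}:1  {5,6,7}:3
  |U|=4: {0,2,3,6}:4  {0,2,3,7}:4  {1,4,5,7}:1  {2,3,5,7}:6  {2,3,6,7}:12  {3,4,5,7}:4  {3,5,6,7}:12  {4,5,6,7}:4
  |U|=5: {0,2,3,5,7}:10  {0,2,3,6,7}:20  {1,3,4,5,7}:5  {1,4,5,6,7}:5  {2,3,4,5,7}:10  {2,3,5,6,7}:30  {3,4,5,6,7}:20
  |U|=6: {0,2,3,4,5,7}:20  {0,2,3,5,6,7}:60  {1,2,3,4,5,7}:15  {1,3,4,5,6,7}:30  {2,3,4,5,6,7}:60
  start at 0(y): 105
  start at 1(x): 140
  start at 6(a): 35
sum over floor = 280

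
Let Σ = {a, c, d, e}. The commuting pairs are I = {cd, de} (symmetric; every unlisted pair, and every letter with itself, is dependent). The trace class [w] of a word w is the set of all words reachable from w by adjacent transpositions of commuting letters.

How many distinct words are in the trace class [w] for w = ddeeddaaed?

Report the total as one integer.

30

0(d) covers ∅
1(d) covers 0:d
2(e) covers ∅
3(e) covers 2:e
4(d) covers 1:d
5(d) covers 4:d
6(a) covers 3:e, 5:d
7(a) covers 6:a
8(e) covers 7:a
9(d) covers 7:a
floor of heap: 0:d, 2:e
completions by unplaced set U, small U first (add the entries for U minus each lowest piece of U):
  |U|=1: {8}:1  {9}:1
  |U|=2: {8,9}:2
  |U|=3: {7,8,9}:2
  |U|=4: {6,7,8,9}:2
  |U|=5: {3,6,7,8,9}:2  {5,6,7,8,9}:2
  |U|=6: {2,3,6,7,8,9}:2  {3,5,6,7,8,9}:4  {4,5,6,7,8,9}:2
  |U|=7: {1,4,5,6,7,8,9}:2  {2,3,5,6,7,8,9}:6  {3,4,5,6,7,8,9}:6
  |U|=8: {0,1,4,5,6,7,8,9}:2  {1,3,4,5,6,7,8,9}:8  {2,3,4,5,6,7,8,9}:12
  start at 0(d): 20
  start at 2(e): 10
sum over floor = 30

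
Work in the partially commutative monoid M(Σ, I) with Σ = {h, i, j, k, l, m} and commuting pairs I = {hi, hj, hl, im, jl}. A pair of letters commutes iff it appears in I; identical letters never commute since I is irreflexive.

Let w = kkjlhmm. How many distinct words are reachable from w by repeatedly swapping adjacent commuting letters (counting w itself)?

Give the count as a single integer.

6

piece 0:k — minimal
piece 1:k rests on {0:k}
piece 2:j rests on {1:k}
piece 3:l rests on {1:k}
piece 4:h rests on {1:k}
piece 5:m rests on {2:j, 3:l, 4:h}
piece 6:m rests on {5:m}
minimal pieces: {0:k}
ways to finish when only these pieces remain (= sum over removing one remaining piece with nothing left below it):
  1 left: {6}→1
  2 left: {5,6}→1
  3 left: {2,5,6}→1  {3,5,6}→1  {4,5,6}→1
  4 left: {2,3,5,6}→2  {2,4,5,6}→2  {3,4,5,6}→2
  5 left: {2,3,4,5,6}→6
  placing 0:k first → 6 extensions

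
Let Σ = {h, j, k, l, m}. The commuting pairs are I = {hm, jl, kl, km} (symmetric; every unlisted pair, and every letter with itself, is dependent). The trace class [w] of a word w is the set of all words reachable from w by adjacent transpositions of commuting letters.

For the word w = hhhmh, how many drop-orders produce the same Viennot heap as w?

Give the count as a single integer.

piece 0:h — minimal
piece 1:h rests on {0:h}
piece 2:h rests on {1:h}
piece 3:m — minimal
piece 4:h rests on {2:h}
minimal pieces: {0:h, 3:m}
ways to finish when only these pieces remain (= sum over removing one remaining piece with nothing left below it):
  1 left: {3}→1  {4}→1
  2 left: {2,4}→1  {3,4}→2
  3 left: {1,2,4}→1  {2,3,4}→3
  placing 0:h first → 4 extensions
  placing 3:m first → 1 extensions
total linear extensions = 5

5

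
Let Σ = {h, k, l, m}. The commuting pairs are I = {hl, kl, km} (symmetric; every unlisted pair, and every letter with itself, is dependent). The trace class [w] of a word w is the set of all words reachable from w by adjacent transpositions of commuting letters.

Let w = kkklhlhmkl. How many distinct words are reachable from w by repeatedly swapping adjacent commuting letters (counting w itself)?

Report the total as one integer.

piece 0:k — minimal
piece 1:k rests on {0:k}
piece 2:k rests on {1:k}
piece 3:l — minimal
piece 4:h rests on {2:k}
piece 5:l rests on {3:l}
piece 6:h rests on {4:h}
piece 7:m rests on {5:l, 6:h}
piece 8:k rests on {6:h}
piece 9:l rests on {7:m}
minimal pieces: {0:k, 3:l}
ways to finish when only these pieces remain (= sum over removing one remaining piece with nothing left below it):
  1 left: {8}→1  {9}→1
  2 left: {7,9}→1  {8,9}→2
  3 left: {5,7,9}→1  {7,8,9}→3
  4 left: {3,5,7,9}→1  {5,7,8,9}→4  {6,7,8,9}→3
  5 left: {3,5,7,8,9}→5  {4,6,7,8,9}→3  {5,6,7,8,9}→7
  6 left: {2,4,6,7,8,9}→3  {3,5,6,7,8,9}→12  {4,5,6,7,8,9}→10
  7 left: {1,2,4,6,7,8,9}→3  {2,4,5,6,7,8,9}→13  {3,4,5,6,7,8,9}→22
  8 left: {0,1,2,4,6,7,8,9}→3  {1,2,4,5,6,7,8,9}→16  {2,3,4,5,6,7,8,9}→35
  placing 0:k first → 51 extensions
  placing 3:l first → 19 extensions
total linear extensions = 70

70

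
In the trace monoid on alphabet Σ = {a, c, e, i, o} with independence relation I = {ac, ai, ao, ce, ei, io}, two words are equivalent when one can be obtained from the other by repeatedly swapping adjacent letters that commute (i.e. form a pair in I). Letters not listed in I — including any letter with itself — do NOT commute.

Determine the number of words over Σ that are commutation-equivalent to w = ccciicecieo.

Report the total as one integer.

81

piece 0:c — minimal
piece 1:c rests on {0:c}
piece 2:c rests on {1:c}
piece 3:i rests on {2:c}
piece 4:i rests on {3:i}
piece 5:c rests on {4:i}
piece 6:e — minimal
piece 7:c rests on {5:c}
piece 8:i rests on {7:c}
piece 9:e rests on {6:e}
piece 10:o rests on {7:c, 9:e}
minimal pieces: {0:c, 6:e}
ways to finish when only these pieces remain (= sum over removing one remaining piece with nothing left below it):
  1 left: {8}→1  {10}→1
  2 left: {8,10}→2  {9,10}→1
  3 left: {6,9,10}→1  {7,8,10}→2  {8,9,10}→3
  4 left: {5,7,8,10}→2  {6,8,9,10}→4  {7,8,9,10}→5
  5 left: {4,5,7,8,10}→2  {5,7,8,9,10}→7  {6,7,8,9,10}→9
  6 left: {3,4,5,7,8,10}→2  {4,5,7,8,9,10}→9  {5,6,7,8,9,10}→16
  7 left: {2,3,4,5,7,8,10}→2  {3,4,5,7,8,9,10}→11  {4,5,6,7,8,9,10}→25
  8 left: {1,2,3,4,5,7,8,10}→2  {2,3,4,5,7,8,9,10}→13  {3,4,5,6,7,8,9,10}→36
  9 left: {0,1,2,3,4,5,7,8,10}→2  {1,2,3,4,5,7,8,9,10}→15  {2,3,4,5,6,7,8,9,10}→49
  placing 0:c first → 64 extensions
  placing 6:e first → 17 extensions
total linear extensions = 81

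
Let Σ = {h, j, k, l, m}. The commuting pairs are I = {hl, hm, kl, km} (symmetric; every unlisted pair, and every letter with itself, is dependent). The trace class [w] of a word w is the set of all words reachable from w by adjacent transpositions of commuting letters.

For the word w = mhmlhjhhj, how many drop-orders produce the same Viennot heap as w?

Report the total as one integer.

10

0(m) covers ∅
1(h) covers ∅
2(m) covers 0:m
3(l) covers 2:m
4(h) covers 1:h
5(j) covers 3:l, 4:h
6(h) covers 5:j
7(h) covers 6:h
8(j) covers 7:h
floor of heap: 0:m, 1:h
completions by unplaced set U, small U first (add the entries for U minus each lowest piece of U):
  |U|=1: {8}:1
  |U|=2: {7,8}:1
  |U|=3: {6,7,8}:1
  |U|=4: {5,6,7,8}:1
  |U|=5: {3,5,6,7,8}:1  {4,5,6,7,8}:1
  |U|=6: {1,4,5,6,7,8}:1  {2,3,5,6,7,8}:1  {3,4,5,6,7,8}:2
  |U|=7: {0,2,3,5,6,7,8}:1  {1,3,4,5,6,7,8}:3  {2,3,4,5,6,7,8}:3
  start at 0(m): 6
  start at 1(h): 4
sum over floor = 10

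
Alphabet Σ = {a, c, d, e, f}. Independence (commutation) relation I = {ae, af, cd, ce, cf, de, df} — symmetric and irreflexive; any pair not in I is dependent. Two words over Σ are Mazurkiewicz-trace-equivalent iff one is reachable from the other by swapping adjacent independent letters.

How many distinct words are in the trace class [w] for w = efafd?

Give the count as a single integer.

10

#0=e has no predecessor
#1=f depends on [0:e]
#2=a has no predecessor
#3=f depends on [1:f]
#4=d depends on [2:a]
sources: [0:e, 2:a]
N(rest) = Σ N(rest − s) over sources s of rest; N(one piece) = 1:
  size 1 → [3]=1  [4]=1
  size 2 → [1,3]=1  [2,4]=1  [3,4]=2
  size 3 → [0,1,3]=1  [1,3,4]=3  [2,3,4]=3
  first=0(e) contributes 6
  first=2(a) contributes 4
|[w]| = 10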